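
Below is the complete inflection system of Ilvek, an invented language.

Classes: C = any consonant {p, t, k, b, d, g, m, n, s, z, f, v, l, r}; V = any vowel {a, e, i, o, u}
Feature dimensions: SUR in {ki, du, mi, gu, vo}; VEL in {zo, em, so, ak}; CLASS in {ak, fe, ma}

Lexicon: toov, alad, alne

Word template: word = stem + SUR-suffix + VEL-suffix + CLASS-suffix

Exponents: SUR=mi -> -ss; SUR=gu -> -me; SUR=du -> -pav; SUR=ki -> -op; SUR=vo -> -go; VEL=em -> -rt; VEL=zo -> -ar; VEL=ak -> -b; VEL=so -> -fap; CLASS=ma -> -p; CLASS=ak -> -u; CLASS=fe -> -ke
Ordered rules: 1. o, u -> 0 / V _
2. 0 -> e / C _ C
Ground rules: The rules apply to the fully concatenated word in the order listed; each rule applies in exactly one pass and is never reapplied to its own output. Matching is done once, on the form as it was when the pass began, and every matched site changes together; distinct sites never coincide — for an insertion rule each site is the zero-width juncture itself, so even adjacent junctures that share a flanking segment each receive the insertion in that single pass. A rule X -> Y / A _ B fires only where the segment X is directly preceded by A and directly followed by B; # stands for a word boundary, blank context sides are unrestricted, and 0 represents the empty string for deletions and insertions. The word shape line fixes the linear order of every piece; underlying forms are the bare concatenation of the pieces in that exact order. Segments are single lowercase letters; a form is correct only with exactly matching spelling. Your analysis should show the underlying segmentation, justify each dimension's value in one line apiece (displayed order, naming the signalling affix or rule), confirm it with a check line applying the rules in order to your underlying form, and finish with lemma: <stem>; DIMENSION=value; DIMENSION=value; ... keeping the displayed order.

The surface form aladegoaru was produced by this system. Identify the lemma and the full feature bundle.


underlying: alad-go-ar-u
SUR=vo - signalled by the affix -go
VEL=zo - signalled by the affix -ar
CLASS=ak - signalled by the affix -u
check: aladgoaru -> aladgoaru -> aladegoaru
lemma: alad; SUR=vo; VEL=zo; CLASS=ak


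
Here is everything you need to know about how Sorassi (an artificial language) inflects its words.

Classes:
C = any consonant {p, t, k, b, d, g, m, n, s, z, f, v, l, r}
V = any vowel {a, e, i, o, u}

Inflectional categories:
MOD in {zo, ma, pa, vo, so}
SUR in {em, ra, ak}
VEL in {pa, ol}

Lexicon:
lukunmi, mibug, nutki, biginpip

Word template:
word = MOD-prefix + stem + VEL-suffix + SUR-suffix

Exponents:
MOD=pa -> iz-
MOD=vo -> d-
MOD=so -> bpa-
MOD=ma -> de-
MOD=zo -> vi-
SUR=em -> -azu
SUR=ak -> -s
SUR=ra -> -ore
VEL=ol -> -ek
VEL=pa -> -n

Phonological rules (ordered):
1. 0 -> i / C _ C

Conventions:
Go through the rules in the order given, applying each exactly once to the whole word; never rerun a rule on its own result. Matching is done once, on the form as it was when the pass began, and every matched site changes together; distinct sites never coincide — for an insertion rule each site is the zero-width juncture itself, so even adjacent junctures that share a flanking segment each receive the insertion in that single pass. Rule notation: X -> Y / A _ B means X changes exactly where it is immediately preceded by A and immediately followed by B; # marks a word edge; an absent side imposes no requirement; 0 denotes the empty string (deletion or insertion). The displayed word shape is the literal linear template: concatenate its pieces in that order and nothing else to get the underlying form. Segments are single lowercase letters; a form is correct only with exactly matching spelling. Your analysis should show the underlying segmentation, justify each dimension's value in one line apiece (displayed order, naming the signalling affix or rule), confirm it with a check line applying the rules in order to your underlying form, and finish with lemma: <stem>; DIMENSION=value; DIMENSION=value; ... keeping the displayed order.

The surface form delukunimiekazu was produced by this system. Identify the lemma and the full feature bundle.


underlying: de-lukunmi-ek-azu
MOD=ma - signalled by the affix de-
SUR=em - signalled by the affix -azu
VEL=ol - signalled by the affix -ek
check: delukunmiekazu -> delukunimiekazu
lemma: lukunmi; MOD=ma; SUR=em; VEL=ol


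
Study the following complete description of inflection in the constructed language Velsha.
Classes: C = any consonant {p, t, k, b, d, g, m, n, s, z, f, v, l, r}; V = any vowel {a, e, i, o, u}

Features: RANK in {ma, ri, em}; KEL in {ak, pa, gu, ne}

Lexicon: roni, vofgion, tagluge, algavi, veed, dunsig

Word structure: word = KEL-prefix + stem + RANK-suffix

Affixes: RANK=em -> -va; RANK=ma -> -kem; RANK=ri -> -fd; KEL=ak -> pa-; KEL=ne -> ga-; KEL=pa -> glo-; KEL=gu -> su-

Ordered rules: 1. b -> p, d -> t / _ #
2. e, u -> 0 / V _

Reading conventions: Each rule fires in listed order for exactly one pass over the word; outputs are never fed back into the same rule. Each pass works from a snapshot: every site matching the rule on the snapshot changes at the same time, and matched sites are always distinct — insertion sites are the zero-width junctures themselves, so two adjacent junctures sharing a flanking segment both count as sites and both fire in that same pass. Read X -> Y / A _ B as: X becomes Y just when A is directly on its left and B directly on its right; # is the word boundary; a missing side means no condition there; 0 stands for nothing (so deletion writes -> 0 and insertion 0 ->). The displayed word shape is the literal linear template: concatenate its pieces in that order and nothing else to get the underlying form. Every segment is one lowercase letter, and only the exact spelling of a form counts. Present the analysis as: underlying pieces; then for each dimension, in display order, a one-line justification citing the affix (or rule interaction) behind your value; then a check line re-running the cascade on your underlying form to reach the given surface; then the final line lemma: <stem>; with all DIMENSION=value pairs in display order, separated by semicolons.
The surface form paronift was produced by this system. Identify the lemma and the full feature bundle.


underlying: pa-roni-fd
RANK=ri - signalled by the affix -fd
KEL=ak - signalled by the affix pa-
check: paronifd -> paronift -> paronift
lemma: roni; RANK=ri; KEL=ak


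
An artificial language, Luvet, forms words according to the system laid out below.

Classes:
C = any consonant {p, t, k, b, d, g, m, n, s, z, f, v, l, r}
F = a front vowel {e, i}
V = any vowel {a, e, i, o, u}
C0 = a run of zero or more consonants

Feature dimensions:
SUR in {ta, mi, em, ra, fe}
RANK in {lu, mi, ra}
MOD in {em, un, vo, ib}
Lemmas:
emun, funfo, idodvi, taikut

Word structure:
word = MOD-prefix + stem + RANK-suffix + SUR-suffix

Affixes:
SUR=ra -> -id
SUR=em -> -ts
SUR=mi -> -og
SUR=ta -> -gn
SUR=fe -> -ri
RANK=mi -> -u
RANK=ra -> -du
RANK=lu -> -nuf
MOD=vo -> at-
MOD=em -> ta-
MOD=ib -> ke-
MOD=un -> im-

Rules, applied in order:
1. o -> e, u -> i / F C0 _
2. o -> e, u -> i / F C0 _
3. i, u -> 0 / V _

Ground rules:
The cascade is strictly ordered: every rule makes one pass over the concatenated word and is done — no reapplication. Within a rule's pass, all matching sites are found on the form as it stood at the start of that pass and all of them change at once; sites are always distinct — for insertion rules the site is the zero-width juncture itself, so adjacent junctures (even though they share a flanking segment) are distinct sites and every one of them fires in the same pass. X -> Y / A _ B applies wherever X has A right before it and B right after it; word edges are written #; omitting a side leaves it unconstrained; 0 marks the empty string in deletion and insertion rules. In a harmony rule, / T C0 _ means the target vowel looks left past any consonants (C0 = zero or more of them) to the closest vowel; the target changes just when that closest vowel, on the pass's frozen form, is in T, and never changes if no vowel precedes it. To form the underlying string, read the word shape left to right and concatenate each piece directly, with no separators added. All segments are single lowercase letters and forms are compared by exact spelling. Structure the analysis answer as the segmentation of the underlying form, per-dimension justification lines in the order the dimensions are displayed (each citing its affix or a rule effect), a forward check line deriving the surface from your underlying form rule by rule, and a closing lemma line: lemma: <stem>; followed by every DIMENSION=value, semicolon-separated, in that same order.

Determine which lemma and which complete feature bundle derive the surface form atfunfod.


underlying: at-funfo-u-id
SUR=ra - signalled by the affix -id
RANK=mi - signalled by the affix -u
MOD=vo - signalled by the affix at-
check: atfunfouid -> atfunfouid -> atfunfouid -> atfunfod
lemma: funfo; SUR=ra; RANK=mi; MOD=vo


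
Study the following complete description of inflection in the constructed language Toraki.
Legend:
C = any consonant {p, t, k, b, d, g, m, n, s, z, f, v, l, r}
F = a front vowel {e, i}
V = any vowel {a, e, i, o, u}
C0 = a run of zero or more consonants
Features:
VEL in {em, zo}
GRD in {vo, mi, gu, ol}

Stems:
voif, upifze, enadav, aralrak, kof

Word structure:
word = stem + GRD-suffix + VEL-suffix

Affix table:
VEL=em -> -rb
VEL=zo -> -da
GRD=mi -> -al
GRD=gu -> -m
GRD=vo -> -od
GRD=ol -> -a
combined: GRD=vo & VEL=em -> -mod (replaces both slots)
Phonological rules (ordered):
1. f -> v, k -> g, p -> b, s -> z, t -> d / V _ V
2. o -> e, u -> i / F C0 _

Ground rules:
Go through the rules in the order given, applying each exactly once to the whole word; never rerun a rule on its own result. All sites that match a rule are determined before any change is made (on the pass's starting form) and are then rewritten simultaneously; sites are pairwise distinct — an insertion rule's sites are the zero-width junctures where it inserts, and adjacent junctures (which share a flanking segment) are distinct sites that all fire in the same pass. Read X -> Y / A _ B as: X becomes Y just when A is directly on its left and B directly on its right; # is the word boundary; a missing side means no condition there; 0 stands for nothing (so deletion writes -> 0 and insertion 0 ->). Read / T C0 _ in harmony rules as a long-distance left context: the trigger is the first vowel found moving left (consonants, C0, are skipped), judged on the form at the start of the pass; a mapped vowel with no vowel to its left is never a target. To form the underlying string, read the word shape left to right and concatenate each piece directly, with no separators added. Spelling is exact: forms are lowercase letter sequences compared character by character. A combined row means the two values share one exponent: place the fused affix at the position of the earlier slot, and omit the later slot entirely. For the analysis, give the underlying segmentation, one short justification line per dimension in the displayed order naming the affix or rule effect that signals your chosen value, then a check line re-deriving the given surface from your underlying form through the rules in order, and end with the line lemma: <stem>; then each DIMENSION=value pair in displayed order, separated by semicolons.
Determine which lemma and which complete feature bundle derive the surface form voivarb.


underlying: voif-a-rb
VEL=em - signalled by the affix -rb
GRD=ol - signalled by the affix -a
check: voifarb -> voivarb -> voivarb
lemma: voif; VEL=em; GRD=ol


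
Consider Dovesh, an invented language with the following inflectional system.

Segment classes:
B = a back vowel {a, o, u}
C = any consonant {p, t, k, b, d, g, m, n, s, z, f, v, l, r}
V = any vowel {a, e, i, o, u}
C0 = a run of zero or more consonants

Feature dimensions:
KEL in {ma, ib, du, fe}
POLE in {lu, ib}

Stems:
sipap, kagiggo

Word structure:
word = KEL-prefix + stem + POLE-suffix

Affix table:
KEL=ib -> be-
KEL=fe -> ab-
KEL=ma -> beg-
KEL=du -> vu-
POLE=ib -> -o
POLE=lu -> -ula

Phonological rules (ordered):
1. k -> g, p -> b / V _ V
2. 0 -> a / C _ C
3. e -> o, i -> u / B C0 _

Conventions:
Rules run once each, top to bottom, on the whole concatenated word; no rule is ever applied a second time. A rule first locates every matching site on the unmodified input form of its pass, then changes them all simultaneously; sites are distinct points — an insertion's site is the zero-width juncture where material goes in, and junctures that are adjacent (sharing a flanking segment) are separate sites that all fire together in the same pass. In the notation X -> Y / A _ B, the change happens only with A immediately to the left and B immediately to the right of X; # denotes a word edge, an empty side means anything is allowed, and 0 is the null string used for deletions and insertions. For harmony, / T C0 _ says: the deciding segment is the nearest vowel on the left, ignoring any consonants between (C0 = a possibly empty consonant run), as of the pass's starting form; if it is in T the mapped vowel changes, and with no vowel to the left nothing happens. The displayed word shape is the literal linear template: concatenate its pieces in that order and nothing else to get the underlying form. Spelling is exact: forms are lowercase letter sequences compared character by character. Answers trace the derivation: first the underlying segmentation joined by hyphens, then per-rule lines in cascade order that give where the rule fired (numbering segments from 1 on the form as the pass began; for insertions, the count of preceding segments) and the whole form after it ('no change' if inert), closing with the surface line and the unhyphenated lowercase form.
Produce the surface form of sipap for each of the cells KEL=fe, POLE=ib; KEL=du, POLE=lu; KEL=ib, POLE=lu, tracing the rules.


cell KEL=fe, POLE=ib:
underlying: ab-sipap-o
1. k -> g, p -> b / V _ V: fires at position(s) 5, 7: absibabo
2. 0 -> a / C _ C: inserts after position(s) 2: abasibabo
3. e -> o, i -> u / B C0 _: fires at position(s) 5: abasubabo
surface: abasubabo

cell KEL=du, POLE=lu:
underlying: vu-sipap-ula
1. k -> g, p -> b / V _ V: fires at position(s) 5, 7: vusibabula
2. 0 -> a / C _ C: no change
3. e -> o, i -> u / B C0 _: fires at position(s) 4: vusubabula
surface: vusubabula

cell KEL=ib, POLE=lu:
underlying: be-sipap-ula
1. k -> g, p -> b / V _ V: fires at position(s) 5, 7: besibabula
2. 0 -> a / C _ C: no change
3. e -> o, i -> u / B C0 _: no change
surface: besibabula


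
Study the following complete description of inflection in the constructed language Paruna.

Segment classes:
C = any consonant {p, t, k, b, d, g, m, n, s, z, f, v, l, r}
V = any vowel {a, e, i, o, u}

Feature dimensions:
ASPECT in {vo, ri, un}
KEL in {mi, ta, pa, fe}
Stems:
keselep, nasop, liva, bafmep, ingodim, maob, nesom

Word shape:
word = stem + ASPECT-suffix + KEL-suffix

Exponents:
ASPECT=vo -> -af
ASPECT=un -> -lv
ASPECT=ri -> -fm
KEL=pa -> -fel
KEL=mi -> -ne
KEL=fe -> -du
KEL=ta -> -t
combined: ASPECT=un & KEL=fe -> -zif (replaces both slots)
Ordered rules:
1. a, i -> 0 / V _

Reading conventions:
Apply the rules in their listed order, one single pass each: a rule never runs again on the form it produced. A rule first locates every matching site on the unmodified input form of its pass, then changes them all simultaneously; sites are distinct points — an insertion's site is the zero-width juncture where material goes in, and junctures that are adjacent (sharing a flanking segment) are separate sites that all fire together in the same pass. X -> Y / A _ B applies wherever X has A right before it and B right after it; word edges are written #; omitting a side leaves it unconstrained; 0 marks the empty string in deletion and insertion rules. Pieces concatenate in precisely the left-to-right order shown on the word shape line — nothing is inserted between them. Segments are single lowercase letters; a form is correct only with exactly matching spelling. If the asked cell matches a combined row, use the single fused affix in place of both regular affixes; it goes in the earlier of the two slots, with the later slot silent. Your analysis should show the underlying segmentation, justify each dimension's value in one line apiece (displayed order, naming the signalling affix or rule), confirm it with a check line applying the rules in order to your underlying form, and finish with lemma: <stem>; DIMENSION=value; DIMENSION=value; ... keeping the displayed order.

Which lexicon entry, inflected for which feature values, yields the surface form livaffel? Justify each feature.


underlying: liva-af-fel
ASPECT=vo - signalled by the affix -af
KEL=pa - signalled by the affix -fel
check: livaaffel -> livaffel
lemma: liva; ASPECT=vo; KEL=pa


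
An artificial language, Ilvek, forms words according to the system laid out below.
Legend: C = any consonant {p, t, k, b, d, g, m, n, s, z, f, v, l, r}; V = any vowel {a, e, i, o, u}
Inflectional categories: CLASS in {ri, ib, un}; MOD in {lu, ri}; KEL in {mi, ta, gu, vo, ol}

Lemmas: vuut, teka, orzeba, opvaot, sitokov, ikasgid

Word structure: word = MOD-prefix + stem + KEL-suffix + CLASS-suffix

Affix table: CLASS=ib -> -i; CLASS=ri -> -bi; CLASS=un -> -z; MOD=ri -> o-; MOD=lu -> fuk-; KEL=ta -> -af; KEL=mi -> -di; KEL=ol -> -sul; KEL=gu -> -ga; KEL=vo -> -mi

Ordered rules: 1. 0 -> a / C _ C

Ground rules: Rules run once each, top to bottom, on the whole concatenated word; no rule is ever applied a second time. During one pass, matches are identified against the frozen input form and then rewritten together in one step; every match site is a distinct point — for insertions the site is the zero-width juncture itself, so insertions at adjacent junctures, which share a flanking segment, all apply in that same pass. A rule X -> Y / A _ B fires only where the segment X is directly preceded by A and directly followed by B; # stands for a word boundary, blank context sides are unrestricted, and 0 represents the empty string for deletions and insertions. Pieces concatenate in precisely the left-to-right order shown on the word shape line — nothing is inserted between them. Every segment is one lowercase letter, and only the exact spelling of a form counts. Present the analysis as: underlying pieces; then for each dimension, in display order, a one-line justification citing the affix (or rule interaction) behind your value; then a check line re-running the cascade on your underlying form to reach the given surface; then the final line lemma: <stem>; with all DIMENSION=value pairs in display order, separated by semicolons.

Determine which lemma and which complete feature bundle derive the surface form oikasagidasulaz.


underlying: o-ikasgid-sul-z
CLASS=un - signalled by the affix -z
MOD=ri - signalled by the affix o-
KEL=ol - signalled by the affix -sul
check: oikasgidsulz -> oikasagidasulaz
lemma: ikasgid; CLASS=un; MOD=ri; KEL=ol


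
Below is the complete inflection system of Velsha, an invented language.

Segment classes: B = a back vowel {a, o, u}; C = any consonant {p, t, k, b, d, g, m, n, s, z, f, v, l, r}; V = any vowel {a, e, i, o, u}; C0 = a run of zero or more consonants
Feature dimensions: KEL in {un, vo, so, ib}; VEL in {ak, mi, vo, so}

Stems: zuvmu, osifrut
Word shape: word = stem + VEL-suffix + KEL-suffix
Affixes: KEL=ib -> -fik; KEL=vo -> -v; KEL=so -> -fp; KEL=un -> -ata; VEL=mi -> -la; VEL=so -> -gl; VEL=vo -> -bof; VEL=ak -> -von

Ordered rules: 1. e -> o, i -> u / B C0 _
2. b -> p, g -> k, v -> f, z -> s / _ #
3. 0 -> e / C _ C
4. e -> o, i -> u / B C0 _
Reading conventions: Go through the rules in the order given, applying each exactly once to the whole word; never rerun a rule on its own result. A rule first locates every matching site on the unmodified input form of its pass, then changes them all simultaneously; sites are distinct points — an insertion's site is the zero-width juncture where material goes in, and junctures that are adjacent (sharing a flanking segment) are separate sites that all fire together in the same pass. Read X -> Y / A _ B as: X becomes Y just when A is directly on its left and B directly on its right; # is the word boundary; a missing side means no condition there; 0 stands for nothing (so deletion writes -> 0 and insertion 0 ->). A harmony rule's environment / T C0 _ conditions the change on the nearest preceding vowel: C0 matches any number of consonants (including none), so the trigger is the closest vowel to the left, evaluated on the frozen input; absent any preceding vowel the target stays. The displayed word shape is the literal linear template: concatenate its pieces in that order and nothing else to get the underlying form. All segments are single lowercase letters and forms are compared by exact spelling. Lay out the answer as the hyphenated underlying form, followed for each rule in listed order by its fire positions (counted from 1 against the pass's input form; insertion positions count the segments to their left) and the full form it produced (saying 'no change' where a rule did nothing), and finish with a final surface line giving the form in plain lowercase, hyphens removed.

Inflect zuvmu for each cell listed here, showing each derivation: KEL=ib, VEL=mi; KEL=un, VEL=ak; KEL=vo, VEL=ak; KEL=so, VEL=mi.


cell KEL=ib, VEL=mi:
underlying: zuvmu-la-fik
1. e -> o, i -> u / B C0 _: fires at position(s) 9: zuvmulafuk
2. b -> p, g -> k, v -> f, z -> s / _ #: no change
3. 0 -> e / C _ C: inserts after position(s) 3: zuvemulafuk
4. e -> o, i -> u / B C0 _: fires at position(s) 4: zuvomulafuk
surface: zuvomulafuk

cell KEL=un, VEL=ak:
underlying: zuvmu-von-ata
1. e -> o, i -> u / B C0 _: no change
2. b -> p, g -> k, v -> f, z -> s / _ #: no change
3. 0 -> e / C _ C: inserts after position(s) 3: zuvemuvonata
4. e -> o, i -> u / B C0 _: fires at position(s) 4: zuvomuvonata
surface: zuvomuvonata

cell KEL=vo, VEL=ak:
underlying: zuvmu-von-v
1. e -> o, i -> u / B C0 _: no change
2. b -> p, g -> k, v -> f, z -> s / _ #: fires at position(s) 9: zuvmuvonf
3. 0 -> e / C _ C: inserts after position(s) 3, 8: zuvemuvonef
4. e -> o, i -> u / B C0 _: fires at position(s) 4, 10: zuvomuvonof
surface: zuvomuvonof

cell KEL=so, VEL=mi:
underlying: zuvmu-la-fp
1. e -> o, i -> u / B C0 _: no change
2. b -> p, g -> k, v -> f, z -> s / _ #: no change
3. 0 -> e / C _ C: inserts after position(s) 3, 8: zuvemulafep
4. e -> o, i -> u / B C0 _: fires at position(s) 4, 10: zuvomulafop
surface: zuvomulafop


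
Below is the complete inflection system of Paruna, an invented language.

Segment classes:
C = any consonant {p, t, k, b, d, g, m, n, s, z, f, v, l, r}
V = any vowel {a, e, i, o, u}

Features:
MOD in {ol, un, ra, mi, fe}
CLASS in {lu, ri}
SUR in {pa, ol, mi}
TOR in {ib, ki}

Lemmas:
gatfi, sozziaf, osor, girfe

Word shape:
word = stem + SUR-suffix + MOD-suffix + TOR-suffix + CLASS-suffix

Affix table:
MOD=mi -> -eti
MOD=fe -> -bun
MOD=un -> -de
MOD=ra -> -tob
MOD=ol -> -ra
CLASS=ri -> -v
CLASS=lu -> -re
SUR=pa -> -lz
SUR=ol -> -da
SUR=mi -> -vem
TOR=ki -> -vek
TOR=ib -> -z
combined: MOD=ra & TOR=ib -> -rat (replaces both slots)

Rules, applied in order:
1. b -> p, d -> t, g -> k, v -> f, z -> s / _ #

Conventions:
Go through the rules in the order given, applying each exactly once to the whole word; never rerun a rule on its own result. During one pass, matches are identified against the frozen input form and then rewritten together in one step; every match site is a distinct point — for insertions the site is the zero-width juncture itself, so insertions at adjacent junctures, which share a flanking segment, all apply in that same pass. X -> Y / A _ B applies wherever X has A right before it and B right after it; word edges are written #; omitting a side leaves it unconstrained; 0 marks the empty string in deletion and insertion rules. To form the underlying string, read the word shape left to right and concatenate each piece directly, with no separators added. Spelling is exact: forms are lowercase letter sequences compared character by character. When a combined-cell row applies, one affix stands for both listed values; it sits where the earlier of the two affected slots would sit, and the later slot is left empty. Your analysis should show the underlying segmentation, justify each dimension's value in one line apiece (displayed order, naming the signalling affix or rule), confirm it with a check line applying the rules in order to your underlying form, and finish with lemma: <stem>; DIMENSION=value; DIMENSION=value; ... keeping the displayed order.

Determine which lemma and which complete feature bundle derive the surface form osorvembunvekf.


underlying: osor-vem-bun-vek-v
MOD=fe - signalled by the affix -bun
CLASS=ri - signalled by the affix -v
SUR=mi - signalled by the affix -vem
TOR=ki - signalled by the affix -vek
check: osorvembunvekv -> osorvembunvekf
lemma: osor; MOD=fe; CLASS=ri; SUR=mi; TOR=ki


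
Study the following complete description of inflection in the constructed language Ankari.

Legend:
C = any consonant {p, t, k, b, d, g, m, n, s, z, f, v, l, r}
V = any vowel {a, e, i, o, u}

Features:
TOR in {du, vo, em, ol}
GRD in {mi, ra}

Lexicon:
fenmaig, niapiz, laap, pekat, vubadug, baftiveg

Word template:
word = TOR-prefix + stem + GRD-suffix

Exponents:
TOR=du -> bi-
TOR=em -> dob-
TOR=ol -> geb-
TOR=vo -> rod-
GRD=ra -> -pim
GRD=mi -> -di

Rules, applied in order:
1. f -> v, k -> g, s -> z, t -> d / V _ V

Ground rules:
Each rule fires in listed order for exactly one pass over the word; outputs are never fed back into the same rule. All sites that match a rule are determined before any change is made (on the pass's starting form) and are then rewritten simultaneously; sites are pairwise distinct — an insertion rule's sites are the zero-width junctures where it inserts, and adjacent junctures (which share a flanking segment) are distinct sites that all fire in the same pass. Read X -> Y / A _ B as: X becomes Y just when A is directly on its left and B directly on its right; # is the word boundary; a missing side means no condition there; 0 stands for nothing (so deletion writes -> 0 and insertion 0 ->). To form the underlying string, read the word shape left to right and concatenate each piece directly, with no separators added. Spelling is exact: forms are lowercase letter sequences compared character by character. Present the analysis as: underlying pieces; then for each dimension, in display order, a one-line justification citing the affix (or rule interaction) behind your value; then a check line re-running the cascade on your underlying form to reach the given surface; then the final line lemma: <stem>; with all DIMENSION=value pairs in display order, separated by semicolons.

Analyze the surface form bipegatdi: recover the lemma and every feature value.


underlying: bi-pekat-di
TOR=du - signalled by the affix bi-
GRD=mi - signalled by the affix -di
check: bipekatdi -> bipegatdi
lemma: pekat; TOR=du; GRD=mi


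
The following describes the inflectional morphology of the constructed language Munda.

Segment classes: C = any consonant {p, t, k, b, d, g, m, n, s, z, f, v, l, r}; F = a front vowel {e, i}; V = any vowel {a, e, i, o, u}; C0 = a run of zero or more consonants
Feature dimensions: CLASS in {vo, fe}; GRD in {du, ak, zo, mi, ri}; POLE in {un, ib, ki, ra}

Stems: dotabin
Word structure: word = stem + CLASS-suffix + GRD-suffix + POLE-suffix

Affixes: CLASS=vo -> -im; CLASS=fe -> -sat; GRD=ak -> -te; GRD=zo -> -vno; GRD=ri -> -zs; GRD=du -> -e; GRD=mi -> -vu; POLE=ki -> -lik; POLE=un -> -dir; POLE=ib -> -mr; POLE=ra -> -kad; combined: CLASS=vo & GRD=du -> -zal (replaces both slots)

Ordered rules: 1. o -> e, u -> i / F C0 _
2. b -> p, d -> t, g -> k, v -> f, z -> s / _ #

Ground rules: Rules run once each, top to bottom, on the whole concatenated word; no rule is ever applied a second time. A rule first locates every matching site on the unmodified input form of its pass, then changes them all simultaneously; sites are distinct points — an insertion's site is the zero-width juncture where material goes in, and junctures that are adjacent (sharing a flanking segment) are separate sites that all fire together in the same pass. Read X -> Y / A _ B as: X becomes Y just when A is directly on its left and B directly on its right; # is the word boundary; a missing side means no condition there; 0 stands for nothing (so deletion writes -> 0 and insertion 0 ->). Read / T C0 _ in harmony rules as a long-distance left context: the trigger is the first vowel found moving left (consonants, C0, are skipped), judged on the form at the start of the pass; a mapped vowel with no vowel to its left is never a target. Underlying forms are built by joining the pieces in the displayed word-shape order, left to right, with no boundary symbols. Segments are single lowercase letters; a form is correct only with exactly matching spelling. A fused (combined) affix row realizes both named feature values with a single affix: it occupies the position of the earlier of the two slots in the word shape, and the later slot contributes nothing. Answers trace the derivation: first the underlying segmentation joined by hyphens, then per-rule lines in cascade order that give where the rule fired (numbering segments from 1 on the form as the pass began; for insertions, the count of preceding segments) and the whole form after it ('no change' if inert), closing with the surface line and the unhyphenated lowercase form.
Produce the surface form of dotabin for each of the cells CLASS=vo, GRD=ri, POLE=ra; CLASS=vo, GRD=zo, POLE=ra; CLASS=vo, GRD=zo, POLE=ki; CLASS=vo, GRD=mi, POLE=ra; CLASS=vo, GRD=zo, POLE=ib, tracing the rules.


cell CLASS=vo, GRD=ri, POLE=ra:
underlying: dotabin-im-zs-kad
1. o -> e, u -> i / F C0 _: no change
2. b -> p, d -> t, g -> k, v -> f, z -> s / _ #: fires at position(s) 14: dotabinimzskat
surface: dotabinimzskat

cell CLASS=vo, GRD=zo, POLE=ra:
underlying: dotabin-im-vno-kad
1. o -> e, u -> i / F C0 _: fires at position(s) 12: dotabinimvnekad
2. b -> p, d -> t, g -> k, v -> f, z -> s / _ #: fires at position(s) 15: dotabinimvnekat
surface: dotabinimvnekat

cell CLASS=vo, GRD=zo, POLE=ki:
underlying: dotabin-im-vno-lik
1. o -> e, u -> i / F C0 _: fires at position(s) 12: dotabinimvnelik
2. b -> p, d -> t, g -> k, v -> f, z -> s / _ #: no change
surface: dotabinimvnelik

cell CLASS=vo, GRD=mi, POLE=ra:
underlying: dotabin-im-vu-kad
1. o -> e, u -> i / F C0 _: fires at position(s) 11: dotabinimvikad
2. b -> p, d -> t, g -> k, v -> f, z -> s / _ #: fires at position(s) 14: dotabinimvikat
surface: dotabinimvikat

cell CLASS=vo, GRD=zo, POLE=ib:
underlying: dotabin-im-vno-mr
1. o -> e, u -> i / F C0 _: fires at position(s) 12: dotabinimvnemr
2. b -> p, d -> t, g -> k, v -> f, z -> s / _ #: no change
surface: dotabinimvnemr


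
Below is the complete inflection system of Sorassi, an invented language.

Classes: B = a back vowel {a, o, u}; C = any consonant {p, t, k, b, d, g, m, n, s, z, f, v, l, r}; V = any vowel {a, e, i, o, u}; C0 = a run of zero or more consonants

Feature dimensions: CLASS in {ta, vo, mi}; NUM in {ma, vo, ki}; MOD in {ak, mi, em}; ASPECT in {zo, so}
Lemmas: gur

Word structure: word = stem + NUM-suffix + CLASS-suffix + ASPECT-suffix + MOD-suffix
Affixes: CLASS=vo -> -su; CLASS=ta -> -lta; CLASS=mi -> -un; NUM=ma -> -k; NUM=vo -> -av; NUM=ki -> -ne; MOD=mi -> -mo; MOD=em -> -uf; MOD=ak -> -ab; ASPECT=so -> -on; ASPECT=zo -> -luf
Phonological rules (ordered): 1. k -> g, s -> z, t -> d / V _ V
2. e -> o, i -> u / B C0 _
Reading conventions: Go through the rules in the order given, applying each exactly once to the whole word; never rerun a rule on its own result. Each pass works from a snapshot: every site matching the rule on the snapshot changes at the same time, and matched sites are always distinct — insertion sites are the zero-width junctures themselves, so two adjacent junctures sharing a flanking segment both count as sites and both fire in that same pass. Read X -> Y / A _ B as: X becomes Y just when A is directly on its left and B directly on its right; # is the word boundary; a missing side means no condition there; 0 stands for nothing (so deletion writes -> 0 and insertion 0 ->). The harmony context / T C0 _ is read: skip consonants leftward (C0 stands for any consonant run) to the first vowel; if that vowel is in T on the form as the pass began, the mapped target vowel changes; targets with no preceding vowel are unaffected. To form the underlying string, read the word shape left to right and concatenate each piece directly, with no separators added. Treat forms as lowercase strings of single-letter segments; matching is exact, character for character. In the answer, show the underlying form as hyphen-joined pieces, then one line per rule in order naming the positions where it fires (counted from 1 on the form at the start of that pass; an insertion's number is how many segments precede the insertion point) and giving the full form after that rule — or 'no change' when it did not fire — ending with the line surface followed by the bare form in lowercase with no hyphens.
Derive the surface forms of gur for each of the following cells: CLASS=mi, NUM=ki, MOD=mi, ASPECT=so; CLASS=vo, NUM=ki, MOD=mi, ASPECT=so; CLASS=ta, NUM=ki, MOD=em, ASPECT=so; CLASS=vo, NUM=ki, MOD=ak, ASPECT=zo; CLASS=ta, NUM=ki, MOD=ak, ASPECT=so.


cell CLASS=mi, NUM=ki, MOD=mi, ASPECT=so:
underlying: gur-ne-un-on-mo
1. k -> g, s -> z, t -> d / V _ V: no change
2. e -> o, i -> u / B C0 _: fires at position(s) 5: gurnounonmo
surface: gurnounonmo

cell CLASS=vo, NUM=ki, MOD=mi, ASPECT=so:
underlying: gur-ne-su-on-mo
1. k -> g, s -> z, t -> d / V _ V: fires at position(s) 6: gurnezuonmo
2. e -> o, i -> u / B C0 _: fires at position(s) 5: gurnozuonmo
surface: gurnozuonmo

cell CLASS=ta, NUM=ki, MOD=em, ASPECT=so:
underlying: gur-ne-lta-on-uf
1. k -> g, s -> z, t -> d / V _ V: no change
2. e -> o, i -> u / B C0 _: fires at position(s) 5: gurnoltaonuf
surface: gurnoltaonuf

cell CLASS=vo, NUM=ki, MOD=ak, ASPECT=zo:
underlying: gur-ne-su-luf-ab
1. k -> g, s -> z, t -> d / V _ V: fires at position(s) 6: gurnezulufab
2. e -> o, i -> u / B C0 _: fires at position(s) 5: gurnozulufab
surface: gurnozulufab

cell CLASS=ta, NUM=ki, MOD=ak, ASPECT=so:
underlying: gur-ne-lta-on-ab
1. k -> g, s -> z, t -> d / V _ V: no change
2. e -> o, i -> u / B C0 _: fires at position(s) 5: gurnoltaonab
surface: gurnoltaonab


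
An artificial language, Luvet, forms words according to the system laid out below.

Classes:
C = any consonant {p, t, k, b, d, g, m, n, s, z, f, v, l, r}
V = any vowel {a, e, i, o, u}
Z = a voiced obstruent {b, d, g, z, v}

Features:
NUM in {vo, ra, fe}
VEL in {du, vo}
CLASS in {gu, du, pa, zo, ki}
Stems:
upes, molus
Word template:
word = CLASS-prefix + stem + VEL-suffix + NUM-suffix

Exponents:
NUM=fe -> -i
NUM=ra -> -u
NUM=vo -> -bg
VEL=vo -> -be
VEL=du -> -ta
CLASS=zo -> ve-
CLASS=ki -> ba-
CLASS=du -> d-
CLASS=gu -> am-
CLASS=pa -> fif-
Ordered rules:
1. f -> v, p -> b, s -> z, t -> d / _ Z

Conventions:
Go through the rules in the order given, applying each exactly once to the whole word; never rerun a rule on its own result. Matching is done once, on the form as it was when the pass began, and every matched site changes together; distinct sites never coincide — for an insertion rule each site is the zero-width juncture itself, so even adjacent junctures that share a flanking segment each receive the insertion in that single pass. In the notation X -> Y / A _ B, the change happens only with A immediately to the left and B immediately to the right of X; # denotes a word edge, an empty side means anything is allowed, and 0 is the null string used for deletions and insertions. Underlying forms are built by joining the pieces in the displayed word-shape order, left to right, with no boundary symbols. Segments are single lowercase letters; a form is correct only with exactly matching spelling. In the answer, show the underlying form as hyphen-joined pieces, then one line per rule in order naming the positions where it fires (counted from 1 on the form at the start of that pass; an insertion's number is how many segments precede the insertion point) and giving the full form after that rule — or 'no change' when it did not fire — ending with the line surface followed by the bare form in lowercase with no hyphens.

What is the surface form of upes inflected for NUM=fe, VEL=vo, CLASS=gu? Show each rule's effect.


underlying: am-upes-be-i
1. f -> v, p -> b, s -> z, t -> d / _ Z: fires at position(s) 6: amupezbei
surface: amupezbei


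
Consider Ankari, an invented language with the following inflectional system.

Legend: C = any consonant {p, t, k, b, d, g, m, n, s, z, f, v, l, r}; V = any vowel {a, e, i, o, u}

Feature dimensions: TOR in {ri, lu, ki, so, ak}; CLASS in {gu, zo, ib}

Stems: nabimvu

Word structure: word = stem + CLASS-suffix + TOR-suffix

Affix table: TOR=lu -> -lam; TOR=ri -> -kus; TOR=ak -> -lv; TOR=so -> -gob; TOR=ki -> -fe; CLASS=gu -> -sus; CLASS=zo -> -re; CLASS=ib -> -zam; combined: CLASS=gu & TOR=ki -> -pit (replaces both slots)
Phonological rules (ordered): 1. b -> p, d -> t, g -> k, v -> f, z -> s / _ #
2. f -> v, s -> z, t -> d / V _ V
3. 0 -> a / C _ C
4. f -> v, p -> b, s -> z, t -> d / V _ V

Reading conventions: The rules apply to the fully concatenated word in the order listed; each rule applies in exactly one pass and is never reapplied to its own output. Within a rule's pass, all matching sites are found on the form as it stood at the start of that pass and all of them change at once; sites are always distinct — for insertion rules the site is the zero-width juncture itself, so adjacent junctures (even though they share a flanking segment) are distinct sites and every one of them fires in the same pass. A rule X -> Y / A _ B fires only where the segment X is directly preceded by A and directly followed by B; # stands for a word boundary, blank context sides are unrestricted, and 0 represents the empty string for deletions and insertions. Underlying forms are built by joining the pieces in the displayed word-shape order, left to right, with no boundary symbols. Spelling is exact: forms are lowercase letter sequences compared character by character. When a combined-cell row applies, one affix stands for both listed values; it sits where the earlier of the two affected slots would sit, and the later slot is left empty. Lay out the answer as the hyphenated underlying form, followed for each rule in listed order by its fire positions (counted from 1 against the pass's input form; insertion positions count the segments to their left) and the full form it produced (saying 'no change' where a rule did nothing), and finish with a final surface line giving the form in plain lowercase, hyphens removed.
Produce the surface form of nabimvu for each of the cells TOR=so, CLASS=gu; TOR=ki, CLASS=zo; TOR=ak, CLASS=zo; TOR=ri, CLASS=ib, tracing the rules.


cell TOR=so, CLASS=gu:
underlying: nabimvu-sus-gob
1. b -> p, d -> t, g -> k, v -> f, z -> s / _ #: fires at position(s) 13: nabimvususgop
2. f -> v, s -> z, t -> d / V _ V: fires at position(s) 8: nabimvuzusgop
3. 0 -> a / C _ C: inserts after position(s) 5, 10: nabimavuzusagop
4. f -> v, p -> b, s -> z, t -> d / V _ V: fires at position(s) 11: nabimavuzuzagop
surface: nabimavuzuzagop

cell TOR=ki, CLASS=zo:
underlying: nabimvu-re-fe
1. b -> p, d -> t, g -> k, v -> f, z -> s / _ #: no change
2. f -> v, s -> z, t -> d / V _ V: fires at position(s) 10: nabimvureve
3. 0 -> a / C _ C: inserts after position(s) 5: nabimavureve
4. f -> v, p -> b, s -> z, t -> d / V _ V: no change
surface: nabimavureve

cell TOR=ak, CLASS=zo:
underlying: nabimvu-re-lv
1. b -> p, d -> t, g -> k, v -> f, z -> s / _ #: fires at position(s) 11: nabimvurelf
2. f -> v, s -> z, t -> d / V _ V: no change
3. 0 -> a / C _ C: inserts after position(s) 5, 10: nabimavurelaf
4. f -> v, p -> b, s -> z, t -> d / V _ V: no change
surface: nabimavurelaf

cell TOR=ri, CLASS=ib:
underlying: nabimvu-zam-kus
1. b -> p, d -> t, g -> k, v -> f, z -> s / _ #: no change
2. f -> v, s -> z, t -> d / V _ V: no change
3. 0 -> a / C _ C: inserts after position(s) 5, 10: nabimavuzamakus
4. f -> v, p -> b, s -> z, t -> d / V _ V: no change
surface: nabimavuzamakus


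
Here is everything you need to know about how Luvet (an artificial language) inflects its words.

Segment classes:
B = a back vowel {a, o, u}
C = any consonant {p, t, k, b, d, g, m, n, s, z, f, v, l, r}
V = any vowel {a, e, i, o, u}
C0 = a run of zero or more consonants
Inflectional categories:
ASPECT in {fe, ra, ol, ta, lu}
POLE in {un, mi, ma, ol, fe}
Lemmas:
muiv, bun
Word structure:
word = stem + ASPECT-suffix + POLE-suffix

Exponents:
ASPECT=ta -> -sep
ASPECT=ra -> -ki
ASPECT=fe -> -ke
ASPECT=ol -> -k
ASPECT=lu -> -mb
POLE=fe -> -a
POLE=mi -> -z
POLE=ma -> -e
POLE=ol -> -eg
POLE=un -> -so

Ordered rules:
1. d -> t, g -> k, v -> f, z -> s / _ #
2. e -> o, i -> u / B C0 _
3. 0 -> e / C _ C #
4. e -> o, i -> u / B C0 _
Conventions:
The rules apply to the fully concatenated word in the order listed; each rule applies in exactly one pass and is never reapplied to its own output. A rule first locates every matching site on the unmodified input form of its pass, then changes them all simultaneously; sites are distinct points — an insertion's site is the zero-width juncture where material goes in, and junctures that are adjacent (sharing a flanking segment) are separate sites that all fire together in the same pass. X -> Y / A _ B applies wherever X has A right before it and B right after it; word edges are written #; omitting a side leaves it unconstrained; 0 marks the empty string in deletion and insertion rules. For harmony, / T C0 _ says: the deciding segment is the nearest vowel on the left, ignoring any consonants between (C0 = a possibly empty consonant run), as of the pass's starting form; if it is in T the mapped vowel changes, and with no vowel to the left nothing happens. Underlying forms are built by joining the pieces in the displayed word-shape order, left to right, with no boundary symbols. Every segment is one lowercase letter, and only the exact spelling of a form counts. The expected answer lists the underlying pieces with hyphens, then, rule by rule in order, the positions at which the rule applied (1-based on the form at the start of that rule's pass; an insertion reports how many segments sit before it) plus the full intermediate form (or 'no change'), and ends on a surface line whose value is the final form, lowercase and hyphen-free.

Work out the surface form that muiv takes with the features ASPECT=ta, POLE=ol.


underlying: muiv-sep-eg
1. d -> t, g -> k, v -> f, z -> s / _ #: fires at position(s) 9: muivsepek
2. e -> o, i -> u / B C0 _: fires at position(s) 3: muuvsepek
3. 0 -> e / C _ C #: no change
4. e -> o, i -> u / B C0 _: fires at position(s) 6: muuvsopek
surface: muuvsopek
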